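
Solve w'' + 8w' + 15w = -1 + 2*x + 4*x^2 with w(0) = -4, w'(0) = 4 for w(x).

Characteristic equation r² + 8r + 15 = 0 factors as (r + 3)(r + 5) = 0, so r = -3, -5.
Hence w_h = C1*exp(-3*x) + C2*exp(-5*x).
For the particular solution try w_p = A0 + A1*x + A2*x^2. Substituting and matching coefficients of each power of x gives A0 = -73/3375, A1 = -34/225, A2 = 4/15, so w_p = -73/3375 - 34*x/225 + 4*x^2/15.
General solution: w = -73/3375 - 34*x/225 + 4*x^2/15 + C1*exp(-3*x) + C2*exp(-5*x).
Apply the initial conditions: w(0) = -73/3375 + C1 + C2 = -4 and w'(0) = -34/225 - 5*C2 - 3*C1 = 4. Solving gives C1 = -425/54, C2 = 973/250.

w = -73/3375 - 425*exp(-3*x)/54 - 34*x/225 + 4*x**2/15 + 973*exp(-5*x)/250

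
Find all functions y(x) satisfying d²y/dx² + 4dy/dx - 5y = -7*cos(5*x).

y = -7*sin(5*x)/65 + 21*cos(5*x)/130 + C1*exp(x) + C2*exp(-5*x)

Characteristic equation r² + 4r - 5 = 0 factors as (r - 1)(r + 5) = 0, so r = 1, -5.
Hence y_h = C1*exp(x) + C2*exp(-5*x).
Try y_p = A*cos(5*x) + B*sin(5*x). Substituting and equating the coefficients of cos(5x) and sin(5x) gives A = 21/130, B = -7/65, so y_p = -7*sin(5*x)/65 + 21*cos(5*x)/130.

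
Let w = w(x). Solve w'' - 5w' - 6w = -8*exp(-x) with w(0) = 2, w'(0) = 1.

w = 13*exp(6*x)/49 + 85*exp(-x)/49 + 8*x*exp(-x)/7

Characteristic equation r² - 5r - 6 = 0 factors as (r + 1)(r - 6) = 0, so r = -1, 6.
Hence w_h = C1*exp(-x) + C2*exp(6*x).
Since exp(-x) solves the homogeneous equation (r = -1 is a root of multiplicity 1), multiply the trial by x. Try w_p = A*x*exp(-x). Substituting into the equation and dividing by exp(-x) gives A = 8/7, so w_p = 8*x*exp(-x)/7.
General solution: w = C1*exp(-x) + C2*exp(6*x) + 8*x*exp(-x)/7.
Apply the initial conditions: w(0) = C1 + C2 = 2 and w'(0) = 8/7 - C1 + 6*C2 = 1. Solving gives C1 = 85/49, C2 = 13/49.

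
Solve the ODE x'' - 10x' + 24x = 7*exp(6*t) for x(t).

x = C1*exp(4*t) + C2*exp(6*t) + 7*t*exp(6*t)/2

Characteristic equation r² - 10r + 24 = 0 factors as (r - 4)(r - 6) = 0, so r = 4, 6.
Hence x_h = C1*exp(4*t) + C2*exp(6*t).
Since exp(6*t) solves the homogeneous equation (r = 6 is a root of multiplicity 1), multiply the trial by t. Try x_p = A*t*exp(6*t). Substituting into the equation and dividing by exp(6*t) gives A = 7/2, so x_p = 7*t*exp(6*t)/2.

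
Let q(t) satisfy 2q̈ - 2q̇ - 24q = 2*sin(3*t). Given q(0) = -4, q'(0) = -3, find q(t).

Divide through by 2: q'' - q' - 12q = sin(3*t).
Characteristic equation r² - r - 12 = 0 factors as (r + 3)(r - 4) = 0, so r = -3, 4.
Hence q_h = C1*exp(-3*t) + C2*exp(4*t).
Try q_p = A*cos(3*t) + B*sin(3*t). Substituting and equating the coefficients of cos(3t) and sin(3t) gives A = 1/150, B = -7/150, so q_p = -7*sin(3*t)/150 + cos(3*t)/150.
General solution: q = -7*sin(3*t)/150 + cos(3*t)/150 + C1*exp(-3*t) + C2*exp(4*t).
Apply the initial conditions: q(0) = 1/150 + C1 + C2 = -4 and q'(0) = -7/50 - 3*C1 + 4*C2 = -3. Solving gives C1 = -79/42, C2 = -372/175.

q = -372*exp(4*t)/175 - 79*exp(-3*t)/42 - 7*sin(3*t)/150 + cos(3*t)/150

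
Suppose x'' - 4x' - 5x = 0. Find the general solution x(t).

Characteristic equation r² - 4r - 5 = 0 factors as (r - 5)(r + 1) = 0, so r = 5, -1.
Hence x_h = C1*exp(5*t) + C2*exp(-t).

x = C1*exp(5*t) + C2*exp(-t)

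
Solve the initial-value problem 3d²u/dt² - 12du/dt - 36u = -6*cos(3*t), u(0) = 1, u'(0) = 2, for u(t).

Divide through by 3: u'' - 4u' - 12u = -2*cos(3*t).
Characteristic equation r² - 4r - 12 = 0 factors as (r + 2)(r - 6) = 0, so r = -2, 6.
Hence u_h = C1*exp(-2*t) + C2*exp(6*t).
Try u_p = A*cos(3*t) + B*sin(3*t). Substituting and equating the coefficients of cos(3t) and sin(3t) gives A = 14/195, B = 8/195, so u_p = 8*sin(3*t)/195 + 14*cos(3*t)/195.
General solution: u = 8*sin(3*t)/195 + 14*cos(3*t)/195 + C1*exp(-2*t) + C2*exp(6*t).
Apply the initial conditions: u(0) = 14/195 + C1 + C2 = 1 and u'(0) = 8/65 - 2*C1 + 6*C2 = 2. Solving gives C1 = 6/13, C2 = 7/15.

u = 6*exp(-2*t)/13 + 7*exp(6*t)/15 + 8*sin(3*t)/195 + 14*cos(3*t)/195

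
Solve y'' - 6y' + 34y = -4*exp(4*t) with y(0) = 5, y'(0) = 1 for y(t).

Characteristic equation r² - 6r + 34 = 0 has discriminant (-6)² - 4·(34) = -100 < 0, so r = 3 ± 5i.
Hence y_h = C1*cos(5*t)*exp(3*t) + C2*exp(3*t)*sin(5*t).
Try y_p = A*exp(4*t). Substituting into the equation and dividing by exp(4*t) gives A = -2/13, so y_p = -2*exp(4*t)/13.
General solution: y = -2*exp(4*t)/13 + C1*cos(5*t)*exp(3*t) + C2*exp(3*t)*sin(5*t).
Apply the initial conditions: y(0) = -2/13 + C1 = 5 and y'(0) = -8/13 + 3*C1 + 5*C2 = 1. Solving gives C1 = 67/13, C2 = -36/13.

y = -2*exp(4*t)/13 - 36*exp(3*t)*sin(5*t)/13 + 67*cos(5*t)*exp(3*t)/13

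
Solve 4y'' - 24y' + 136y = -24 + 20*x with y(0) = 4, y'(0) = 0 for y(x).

Divide through by 4: y'' - 6y' + 34y = -6 + 5*x.
Characteristic equation r² - 6r + 34 = 0 has discriminant (-6)² - 4·(34) = -100 < 0, so r = 3 ± 5i.
Hence y_h = C1*cos(5*x)*exp(3*x) + C2*exp(3*x)*sin(5*x).
For the particular solution try y_p = A0 + A1*x. Substituting and matching coefficients of each power of x gives A0 = -87/578, A1 = 5/34, so y_p = -87/578 + 5*x/34.
General solution: y = -87/578 + 5*x/34 + C1*cos(5*x)*exp(3*x) + C2*exp(3*x)*sin(5*x).
Apply the initial conditions: y(0) = -87/578 + C1 = 4 and y'(0) = 5/34 + 3*C1 + 5*C2 = 0. Solving gives C1 = 2399/578, C2 = -3641/1445.

y = -87/578 + 5*x/34 - 3641*exp(3*x)*sin(5*x)/1445 + 2399*cos(5*x)*exp(3*x)/578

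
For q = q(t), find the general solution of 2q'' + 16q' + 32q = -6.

q = -3/16 + C1*exp(-4*t) + C2*t*exp(-4*t)

Divide through by 2: q'' + 8q' + 16q = -3.
Characteristic equation r² + 8r + 16 = 0 has discriminant (8)² - 4·(16) = 0, so r = -4 is a repeated root.
Hence q_h = (C1 + C2*t)*exp(-4*t).
For the particular solution try q_p = A0. Substituting and matching coefficients of each power of t gives A0 = -3/16, so q_p = -3/16.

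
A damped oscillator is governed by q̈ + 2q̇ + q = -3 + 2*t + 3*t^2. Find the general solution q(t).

q = 11 - 10*t + 3*t**2 + C1*exp(-t) + C2*t*exp(-t)

Characteristic equation r² + 2r + 1 = 0 has discriminant (2)² - 4·(1) = 0, so r = -1 is a repeated root.
Hence q_h = (C1 + C2*t)*exp(-t).
For the particular solution try q_p = A0 + A1*t + A2*t^2. Substituting and matching coefficients of each power of t gives A0 = 11, A1 = -10, A2 = 3, so q_p = 11 - 10*t + 3*t^2.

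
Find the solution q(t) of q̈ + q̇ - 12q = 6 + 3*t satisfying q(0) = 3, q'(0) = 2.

Characteristic equation r² + r - 12 = 0 factors as (r - 3)(r + 4) = 0, so r = 3, -4.
Hence q_h = C1*exp(3*t) + C2*exp(-4*t).
For the particular solution try q_p = A0 + A1*t. Substituting and matching coefficients of each power of t gives A0 = -25/48, A1 = -1/4, so q_p = -25/48 - t/4.
General solution: q = -25/48 - t/4 + C1*exp(3*t) + C2*exp(-4*t).
Apply the initial conditions: q(0) = -25/48 + C1 + C2 = 3 and q'(0) = -1/4 - 4*C2 + 3*C1 = 2. Solving gives C1 = 7/3, C2 = 19/16.

q = -25/48 - t/4 + 7*exp(3*t)/3 + 19*exp(-4*t)/16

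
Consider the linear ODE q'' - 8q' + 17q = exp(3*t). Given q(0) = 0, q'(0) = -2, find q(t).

q = exp(3*t)/2 - 3*exp(4*t)*sin(t)/2 - cos(t)*exp(4*t)/2

Characteristic equation r² - 8r + 17 = 0 has discriminant (-8)² - 4·(17) = -4 < 0, so r = 4 ± i.
Hence q_h = C1*cos(t)*exp(4*t) + C2*exp(4*t)*sin(t).
Try q_p = A*exp(3*t). Substituting into the equation and dividing by exp(3*t) gives A = 1/2, so q_p = exp(3*t)/2.
General solution: q = exp(3*t)/2 + C1*cos(t)*exp(4*t) + C2*exp(4*t)*sin(t).
Apply the initial conditions: q(0) = 1/2 + C1 = 0 and q'(0) = 3/2 + C2 + 4*C1 = -2. Solving gives C1 = -1/2, C2 = -3/2.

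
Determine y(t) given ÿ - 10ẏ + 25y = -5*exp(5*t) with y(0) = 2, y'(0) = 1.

Characteristic equation r² - 10r + 25 = 0 has discriminant (-10)² - 4·(25) = 0, so r = 5 is a repeated root.
Hence y_h = (C1 + C2*t)*exp(5*t).
Since exp(5*t) solves the homogeneous equation (r = 5 is a root of multiplicity 2), multiply the trial by t^2. Try y_p = A*t^2*exp(5*t). Substituting into the equation and dividing by exp(5*t) gives A = -5/2, so y_p = -5*t^2*exp(5*t)/2.
General solution: y = C1*exp(5*t) - 5*t^2*exp(5*t)/2 + C2*t*exp(5*t).
Apply the initial conditions: y(0) = C1 = 2 and y'(0) = C2 + 5*C1 = 1. Solving gives C1 = 2, C2 = -9.

y = 2*exp(5*t) - 9*t*exp(5*t) - 5*t**2*exp(5*t)/2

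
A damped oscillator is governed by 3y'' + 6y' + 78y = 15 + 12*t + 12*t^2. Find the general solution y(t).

y = 749/4394 + 2*t**2/13 + 22*t/169 + C1*cos(5*t)*exp(-t) + C2*exp(-t)*sin(5*t)

Divide through by 3: y'' + 2y' + 26y = 5 + 4*t + 4*t^2.
Characteristic equation r² + 2r + 26 = 0 has discriminant (2)² - 4·(26) = -100 < 0, so r = -1 ± 5i.
Hence y_h = C1*cos(5*t)*exp(-t) + C2*exp(-t)*sin(5*t).
For the particular solution try y_p = A0 + A1*t + A2*t^2. Substituting and matching coefficients of each power of t gives A0 = 749/4394, A1 = 22/169, A2 = 2/13, so y_p = 749/4394 + 2*t^2/13 + 22*t/169.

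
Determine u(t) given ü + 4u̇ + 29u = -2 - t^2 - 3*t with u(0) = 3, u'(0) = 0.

Characteristic equation r² + 4r + 29 = 0 has discriminant (4)² - 4·(29) = -100 < 0, so r = -2 ± 5i.
Hence u_h = C1*cos(5*t)*exp(-2*t) + C2*exp(-2*t)*sin(5*t).
For the particular solution try u_p = A0 + A1*t + A2*t^2. Substituting and matching coefficients of each power of t gives A0 = -1308/24389, A1 = -79/841, A2 = -1/29, so u_p = -1308/24389 - 79*t/841 - t^2/29.
General solution: u = -1308/24389 - 79*t/841 - t^2/29 + C1*cos(5*t)*exp(-2*t) + C2*exp(-2*t)*sin(5*t).
Apply the initial conditions: u(0) = -1308/24389 + C1 = 3 and u'(0) = -79/841 - 2*C1 + 5*C2 = 0. Solving gives C1 = 74475/24389, C2 = 151241/121945.

u = -1308/24389 - 79*t/841 - t**2/29 + 74475*cos(5*t)*exp(-2*t)/24389 + 151241*exp(-2*t)*sin(5*t)/121945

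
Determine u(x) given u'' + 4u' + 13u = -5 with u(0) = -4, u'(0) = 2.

Characteristic equation r² + 4r + 13 = 0 has discriminant (4)² - 4·(13) = -36 < 0, so r = -2 ± 3i.
Hence u_h = C1*cos(3*x)*exp(-2*x) + C2*exp(-2*x)*sin(3*x).
For the particular solution try u_p = A0. Substituting and matching coefficients of each power of x gives A0 = -5/13, so u_p = -5/13.
General solution: u = -5/13 + C1*cos(3*x)*exp(-2*x) + C2*exp(-2*x)*sin(3*x).
Apply the initial conditions: u(0) = -5/13 + C1 = -4 and u'(0) = -2*C1 + 3*C2 = 2. Solving gives C1 = -47/13, C2 = -68/39.

u = -5/13 - 68*exp(-2*x)*sin(3*x)/39 - 47*cos(3*x)*exp(-2*x)/13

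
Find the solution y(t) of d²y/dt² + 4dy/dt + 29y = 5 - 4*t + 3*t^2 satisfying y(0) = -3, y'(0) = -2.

y = 4591/24389 - 140*t/841 + 3*t**2/29 - 200234*exp(-2*t)*sin(5*t)/121945 - 77758*cos(5*t)*exp(-2*t)/24389

Characteristic equation r² + 4r + 29 = 0 has discriminant (4)² - 4·(29) = -100 < 0, so r = -2 ± 5i.
Hence y_h = C1*cos(5*t)*exp(-2*t) + C2*exp(-2*t)*sin(5*t).
For the particular solution try y_p = A0 + A1*t + A2*t^2. Substituting and matching coefficients of each power of t gives A0 = 4591/24389, A1 = -140/841, A2 = 3/29, so y_p = 4591/24389 - 140*t/841 + 3*t^2/29.
General solution: y = 4591/24389 - 140*t/841 + 3*t^2/29 + C1*cos(5*t)*exp(-2*t) + C2*exp(-2*t)*sin(5*t).
Apply the initial conditions: y(0) = 4591/24389 + C1 = -3 and y'(0) = -140/841 - 2*C1 + 5*C2 = -2. Solving gives C1 = -77758/24389, C2 = -200234/121945.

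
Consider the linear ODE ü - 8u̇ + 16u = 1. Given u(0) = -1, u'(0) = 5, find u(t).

u = 1/16 - 17*exp(4*t)/16 + 37*t*exp(4*t)/4

Characteristic equation r² - 8r + 16 = 0 has discriminant (-8)² - 4·(16) = 0, so r = 4 is a repeated root.
Hence u_h = (C1 + C2*t)*exp(4*t).
For the particular solution try u_p = A0. Substituting and matching coefficients of each power of t gives A0 = 1/16, so u_p = 1/16.
General solution: u = 1/16 + C1*exp(4*t) + C2*t*exp(4*t).
Apply the initial conditions: u(0) = 1/16 + C1 = -1 and u'(0) = C2 + 4*C1 = 5. Solving gives C1 = -17/16, C2 = 37/4.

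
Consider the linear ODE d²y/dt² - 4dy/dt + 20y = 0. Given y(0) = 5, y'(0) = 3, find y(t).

y = 5*cos(4*t)*exp(2*t) - 7*exp(2*t)*sin(4*t)/4

Characteristic equation r² - 4r + 20 = 0 has discriminant (-4)² - 4·(20) = -64 < 0, so r = 2 ± 4i.
Hence y_h = C1*cos(4*t)*exp(2*t) + C2*exp(2*t)*sin(4*t).
Apply the initial conditions: y(0) = C1 = 5 and y'(0) = 2*C1 + 4*C2 = 3. Solving gives C1 = 5, C2 = -7/4.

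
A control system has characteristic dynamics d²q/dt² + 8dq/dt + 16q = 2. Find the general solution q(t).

q = 1/8 + C1*exp(-4*t) + C2*t*exp(-4*t)

Characteristic equation r² + 8r + 16 = 0 has discriminant (8)² - 4·(16) = 0, so r = -4 is a repeated root.
Hence q_h = (C1 + C2*t)*exp(-4*t).
For the particular solution try q_p = A0. Substituting and matching coefficients of each power of t gives A0 = 1/8, so q_p = 1/8.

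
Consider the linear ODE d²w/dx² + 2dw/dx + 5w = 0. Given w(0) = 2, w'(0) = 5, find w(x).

w = 2*cos(2*x)*exp(-x) + 7*exp(-x)*sin(2*x)/2

Characteristic equation r² + 2r + 5 = 0 has discriminant (2)² - 4·(5) = -16 < 0, so r = -1 ± 2i.
Hence w_h = C1*cos(2*x)*exp(-x) + C2*exp(-x)*sin(2*x).
Apply the initial conditions: w(0) = C1 = 2 and w'(0) = -C1 + 2*C2 = 5. Solving gives C1 = 2, C2 = 7/2.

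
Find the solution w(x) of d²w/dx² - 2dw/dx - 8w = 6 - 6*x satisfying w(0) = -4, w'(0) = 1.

Characteristic equation r² - 2r - 8 = 0 factors as (r + 2)(r - 4) = 0, so r = -2, 4.
Hence w_h = C1*exp(-2*x) + C2*exp(4*x).
For the particular solution try w_p = A0 + A1*x. Substituting and matching coefficients of each power of x gives A0 = -15/16, A1 = 3/4, so w_p = -15/16 + 3*x/4.
General solution: w = -15/16 + 3*x/4 + C1*exp(-2*x) + C2*exp(4*x).
Apply the initial conditions: w(0) = -15/16 + C1 + C2 = -4 and w'(0) = 3/4 - 2*C1 + 4*C2 = 1. Solving gives C1 = -25/12, C2 = -47/48.

w = -15/16 - 47*exp(4*x)/48 - 25*exp(-2*x)/12 + 3*x/4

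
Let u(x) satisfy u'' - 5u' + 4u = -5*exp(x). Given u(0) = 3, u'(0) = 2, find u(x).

Characteristic equation r² - 5r + 4 = 0 factors as (r - 4)(r - 1) = 0, so r = 4, 1.
Hence u_h = C1*exp(4*x) + C2*exp(x).
Since exp(x) solves the homogeneous equation (r = 1 is a root of multiplicity 1), multiply the trial by x. Try u_p = A*x*exp(x). Substituting into the equation and dividing by exp(x) gives A = 5/3, so u_p = 5*x*exp(x)/3.
General solution: u = C1*exp(4*x) + C2*exp(x) + 5*x*exp(x)/3.
Apply the initial conditions: u(0) = C1 + C2 = 3 and u'(0) = 5/3 + C2 + 4*C1 = 2. Solving gives C1 = -8/9, C2 = 35/9.

u = -8*exp(4*x)/9 + 35*exp(x)/9 + 5*x*exp(x)/3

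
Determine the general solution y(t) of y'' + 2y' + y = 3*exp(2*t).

y = exp(2*t)/3 + C1*exp(-t) + C2*t*exp(-t)

Characteristic equation r² + 2r + 1 = 0 has discriminant (2)² - 4·(1) = 0, so r = -1 is a repeated root.
Hence y_h = (C1 + C2*t)*exp(-t).
Try y_p = A*exp(2*t). Substituting into the equation and dividing by exp(2*t) gives A = 1/3, so y_p = exp(2*t)/3.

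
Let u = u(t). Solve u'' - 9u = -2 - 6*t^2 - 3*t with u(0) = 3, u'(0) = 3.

u = 10/27 + t/3 + 2*t**2/3 + 47*exp(-3*t)/54 + 95*exp(3*t)/54

Characteristic equation r² - 9 = 0 factors as (r - 3)(r + 3) = 0, so r = 3, -3.
Hence u_h = C1*exp(3*t) + C2*exp(-3*t).
For the particular solution try u_p = A0 + A1*t + A2*t^2. Substituting and matching coefficients of each power of t gives A0 = 10/27, A1 = 1/3, A2 = 2/3, so u_p = 10/27 + t/3 + 2*t^2/3.
General solution: u = 10/27 + t/3 + 2*t^2/3 + C1*exp(3*t) + C2*exp(-3*t).
Apply the initial conditions: u(0) = 10/27 + C1 + C2 = 3 and u'(0) = 1/3 - 3*C2 + 3*C1 = 3. Solving gives C1 = 95/54, C2 = 47/54.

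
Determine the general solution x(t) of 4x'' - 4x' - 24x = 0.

Divide through by 4: x'' - x' - 6x = 0.
Characteristic equation r² - r - 6 = 0 factors as (r + 2)(r - 3) = 0, so r = -2, 3.
Hence x_h = C1*exp(-2*t) + C2*exp(3*t).

x = C1*exp(-2*t) + C2*exp(3*t)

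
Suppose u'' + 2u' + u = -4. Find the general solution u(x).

Characteristic equation r² + 2r + 1 = 0 has discriminant (2)² - 4·(1) = 0, so r = -1 is a repeated root.
Hence u_h = (C1 + C2*x)*exp(-x).
For the particular solution try u_p = A0. Substituting and matching coefficients of each power of x gives A0 = -4, so u_p = -4.

u = -4 + C1*exp(-x) + C2*x*exp(-x)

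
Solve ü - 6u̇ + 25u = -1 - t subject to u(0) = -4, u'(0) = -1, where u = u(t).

Characteristic equation r² - 6r + 25 = 0 has discriminant (-6)² - 4·(25) = -64 < 0, so r = 3 ± 4i.
Hence u_h = C1*cos(4*t)*exp(3*t) + C2*exp(3*t)*sin(4*t).
For the particular solution try u_p = A0 + A1*t. Substituting and matching coefficients of each power of t gives A0 = -31/625, A1 = -1/25, so u_p = -31/625 - t/25.
General solution: u = -31/625 - t/25 + C1*cos(4*t)*exp(3*t) + C2*exp(3*t)*sin(4*t).
Apply the initial conditions: u(0) = -31/625 + C1 = -4 and u'(0) = -1/25 + 3*C1 + 4*C2 = -1. Solving gives C1 = -2469/625, C2 = 6807/2500.

u = -31/625 - t/25 - 2469*cos(4*t)*exp(3*t)/625 + 6807*exp(3*t)*sin(4*t)/2500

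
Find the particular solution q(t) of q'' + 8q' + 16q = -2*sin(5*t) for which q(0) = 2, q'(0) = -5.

Characteristic equation r² + 8r + 16 = 0 has discriminant (8)² - 4·(16) = 0, so r = -4 is a repeated root.
Hence q_h = (C1 + C2*t)*exp(-4*t).
Try q_p = A*cos(5*t) + B*sin(5*t). Substituting and equating the coefficients of cos(5t) and sin(5t) gives A = 80/1681, B = 18/1681, so q_p = 18*sin(5*t)/1681 + 80*cos(5*t)/1681.
General solution: q = 18*sin(5*t)/1681 + 80*cos(5*t)/1681 + C1*exp(-4*t) + C2*t*exp(-4*t).
Apply the initial conditions: q(0) = 80/1681 + C1 = 2 and q'(0) = 90/1681 + C2 - 4*C1 = -5. Solving gives C1 = 3282/1681, C2 = 113/41.

q = 18*sin(5*t)/1681 + 80*cos(5*t)/1681 + 3282*exp(-4*t)/1681 + 113*t*exp(-4*t)/41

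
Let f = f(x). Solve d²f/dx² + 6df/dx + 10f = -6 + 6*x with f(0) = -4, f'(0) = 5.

f = -24/25 + 3*x/5 - 118*exp(-3*x)*sin(x)/25 - 76*cos(x)*exp(-3*x)/25

Characteristic equation r² + 6r + 10 = 0 has discriminant (6)² - 4·(10) = -4 < 0, so r = -3 ± i.
Hence f_h = C1*cos(x)*exp(-3*x) + C2*exp(-3*x)*sin(x).
For the particular solution try f_p = A0 + A1*x. Substituting and matching coefficients of each power of x gives A0 = -24/25, A1 = 3/5, so f_p = -24/25 + 3*x/5.
General solution: f = -24/25 + 3*x/5 + C1*cos(x)*exp(-3*x) + C2*exp(-3*x)*sin(x).
Apply the initial conditions: f(0) = -24/25 + C1 = -4 and f'(0) = 3/5 + C2 - 3*C1 = 5. Solving gives C1 = -76/25, C2 = -118/25.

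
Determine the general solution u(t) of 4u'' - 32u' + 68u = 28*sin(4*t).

u = 7*sin(4*t)/1025 + 224*cos(4*t)/1025 + C1*cos(t)*exp(4*t) + C2*exp(4*t)*sin(t)

Divide through by 4: u'' - 8u' + 17u = 7*sin(4*t).
Characteristic equation r² - 8r + 17 = 0 has discriminant (-8)² - 4·(17) = -4 < 0, so r = 4 ± i.
Hence u_h = C1*cos(t)*exp(4*t) + C2*exp(4*t)*sin(t).
Try u_p = A*cos(4*t) + B*sin(4*t). Substituting and equating the coefficients of cos(4t) and sin(4t) gives A = 224/1025, B = 7/1025, so u_p = 7*sin(4*t)/1025 + 224*cos(4*t)/1025.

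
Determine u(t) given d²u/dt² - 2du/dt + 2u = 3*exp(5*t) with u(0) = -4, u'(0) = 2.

u = 3*exp(5*t)/17 - 71*cos(t)*exp(t)/17 + 90*exp(t)*sin(t)/17

Characteristic equation r² - 2r + 2 = 0 has discriminant (-2)² - 4·(2) = -4 < 0, so r = 1 ± i.
Hence u_h = C1*cos(t)*exp(t) + C2*exp(t)*sin(t).
Try u_p = A*exp(5*t). Substituting into the equation and dividing by exp(5*t) gives A = 3/17, so u_p = 3*exp(5*t)/17.
General solution: u = 3*exp(5*t)/17 + C1*cos(t)*exp(t) + C2*exp(t)*sin(t).
Apply the initial conditions: u(0) = 3/17 + C1 = -4 and u'(0) = 15/17 + C1 + C2 = 2. Solving gives C1 = -71/17, C2 = 90/17.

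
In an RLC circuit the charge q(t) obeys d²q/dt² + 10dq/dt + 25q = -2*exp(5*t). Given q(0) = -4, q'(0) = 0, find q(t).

q = -199*exp(-5*t)/50 - exp(5*t)/50 - 99*t*exp(-5*t)/5

Characteristic equation r² + 10r + 25 = 0 has discriminant (10)² - 4·(25) = 0, so r = -5 is a repeated root.
Hence q_h = (C1 + C2*t)*exp(-5*t).
Try q_p = A*exp(5*t). Substituting into the equation and dividing by exp(5*t) gives A = -1/50, so q_p = -exp(5*t)/50.
General solution: q = -exp(5*t)/50 + C1*exp(-5*t) + C2*t*exp(-5*t).
Apply the initial conditions: q(0) = -1/50 + C1 = -4 and q'(0) = -1/10 + C2 - 5*C1 = 0. Solving gives C1 = -199/50, C2 = -99/5.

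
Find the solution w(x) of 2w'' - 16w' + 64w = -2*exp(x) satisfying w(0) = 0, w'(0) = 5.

Divide through by 2: w'' - 8w' + 32w = -exp(x).
Characteristic equation r² - 8r + 32 = 0 has discriminant (-8)² - 4·(32) = -64 < 0, so r = 4 ± 4i.
Hence w_h = C1*cos(4*x)*exp(4*x) + C2*exp(4*x)*sin(4*x).
Try w_p = A*exp(x). Substituting into the equation and dividing by exp(x) gives A = -1/25, so w_p = -exp(x)/25.
General solution: w = -exp(x)/25 + C1*cos(4*x)*exp(4*x) + C2*exp(4*x)*sin(4*x).
Apply the initial conditions: w(0) = -1/25 + C1 = 0 and w'(0) = -1/25 + 4*C1 + 4*C2 = 5. Solving gives C1 = 1/25, C2 = 61/50.

w = -exp(x)/25 + cos(4*x)*exp(4*x)/25 + 61*exp(4*x)*sin(4*x)/50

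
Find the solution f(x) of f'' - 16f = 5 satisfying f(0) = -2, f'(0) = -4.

Characteristic equation r² - 16 = 0 factors as (r - 4)(r + 4) = 0, so r = 4, -4.
Hence f_h = C1*exp(4*x) + C2*exp(-4*x).
For the particular solution try f_p = A0. Substituting and matching coefficients of each power of x gives A0 = -5/16, so f_p = -5/16.
General solution: f = -5/16 + C1*exp(4*x) + C2*exp(-4*x).
Apply the initial conditions: f(0) = -5/16 + C1 + C2 = -2 and f'(0) = -4*C2 + 4*C1 = -4. Solving gives C1 = -43/32, C2 = -11/32.

f = -5/16 - 43*exp(4*x)/32 - 11*exp(-4*x)/32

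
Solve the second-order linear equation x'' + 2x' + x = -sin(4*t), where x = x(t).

x = 8*cos(4*t)/289 + 15*sin(4*t)/289 + C1*exp(-t) + C2*t*exp(-t)

Characteristic equation r² + 2r + 1 = 0 has discriminant (2)² - 4·(1) = 0, so r = -1 is a repeated root.
Hence x_h = (C1 + C2*t)*exp(-t).
Try x_p = A*cos(4*t) + B*sin(4*t). Substituting and equating the coefficients of cos(4t) and sin(4t) gives A = 8/289, B = 15/289, so x_p = 8*cos(4*t)/289 + 15*sin(4*t)/289.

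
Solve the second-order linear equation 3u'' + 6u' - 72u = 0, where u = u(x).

u = C1*exp(-6*x) + C2*exp(4*x)

Divide through by 3: u'' + 2u' - 24u = 0.
Characteristic equation r² + 2r - 24 = 0 factors as (r + 6)(r - 4) = 0, so r = -6, 4.
Hence u_h = C1*exp(-6*x) + C2*exp(4*x).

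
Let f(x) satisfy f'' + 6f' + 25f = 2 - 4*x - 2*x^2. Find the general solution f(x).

Characteristic equation r² + 6r + 25 = 0 has discriminant (6)² - 4·(25) = -64 < 0, so r = -3 ± 4i.
Hence f_h = C1*cos(4*x)*exp(-3*x) + C2*exp(-3*x)*sin(4*x).
For the particular solution try f_p = A0 + A1*x + A2*x^2. Substituting and matching coefficients of each power of x gives A0 = 1806/15625, A1 = -76/625, A2 = -2/25, so f_p = 1806/15625 - 76*x/625 - 2*x^2/25.

f = 1806/15625 - 76*x/625 - 2*x**2/25 + C1*cos(4*x)*exp(-3*x) + C2*exp(-3*x)*sin(4*x)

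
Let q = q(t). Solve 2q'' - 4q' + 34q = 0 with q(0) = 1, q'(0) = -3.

Divide through by 2: q'' - 2q' + 17q = 0.
Characteristic equation r² - 2r + 17 = 0 has discriminant (-2)² - 4·(17) = -64 < 0, so r = 1 ± 4i.
Hence q_h = C1*cos(4*t)*exp(t) + C2*exp(t)*sin(4*t).
Apply the initial conditions: q(0) = C1 = 1 and q'(0) = C1 + 4*C2 = -3. Solving gives C1 = 1, C2 = -1.

q = cos(4*t)*exp(t) - exp(t)*sin(4*t)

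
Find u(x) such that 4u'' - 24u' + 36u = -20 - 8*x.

u = -19/27 - 2*x/9 + C1*exp(3*x) + C2*x*exp(3*x)

Divide through by 4: u'' - 6u' + 9u = -5 - 2*x.
Characteristic equation r² - 6r + 9 = 0 has discriminant (-6)² - 4·(9) = 0, so r = 3 is a repeated root.
Hence u_h = (C1 + C2*x)*exp(3*x).
For the particular solution try u_p = A0 + A1*x. Substituting and matching coefficients of each power of x gives A0 = -19/27, A1 = -2/9, so u_p = -19/27 - 2*x/9.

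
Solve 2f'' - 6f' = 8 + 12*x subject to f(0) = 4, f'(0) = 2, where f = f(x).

f = 8/3 - x**2 - 2*x + 4*exp(3*x)/3

Divide through by 2: f'' - 3f' = 4 + 6*x.
Characteristic equation r² - 3r = 0 factors as (r - 3)r = 0, so r = 3, 0.
Hence f_h = C1*exp(3*x) + C2.
Since 0 is a characteristic root (multiplicity 1), multiply the polynomial trial by x: try f_p = x*(A0 + A1*x). Substituting and matching coefficients of each power of x gives A0 = -2, A1 = -1, so f_p = -x^2 - 2*x.
General solution: f = C2 - x^2 - 2*x + C1*exp(3*x).
Apply the initial conditions: f(0) = C1 + C2 = 4 and f'(0) = -2 + 3*C1 = 2. Solving gives C1 = 4/3, C2 = 8/3.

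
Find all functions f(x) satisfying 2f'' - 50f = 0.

Divide through by 2: f'' - 25f = 0.
Characteristic equation r² - 25 = 0 factors as (r + 5)(r - 5) = 0, so r = -5, 5.
Hence f_h = C1*exp(-5*x) + C2*exp(5*x).

f = C1*exp(-5*x) + C2*exp(5*x)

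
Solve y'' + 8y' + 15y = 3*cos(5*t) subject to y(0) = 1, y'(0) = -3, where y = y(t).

Characteristic equation r² + 8r + 15 = 0 factors as (r + 3)(r + 5) = 0, so r = -3, -5.
Hence y_h = C1*exp(-3*t) + C2*exp(-5*t).
Try y_p = A*cos(5*t) + B*sin(5*t). Substituting and equating the coefficients of cos(5t) and sin(5t) gives A = -3/170, B = 6/85, so y_p = -3*cos(5*t)/170 + 6*sin(5*t)/85.
General solution: y = -3*cos(5*t)/170 + 6*sin(5*t)/85 + C1*exp(-3*t) + C2*exp(-5*t).
Apply the initial conditions: y(0) = -3/170 + C1 + C2 = 1 and y'(0) = 6/17 - 5*C2 - 3*C1 = -3. Solving gives C1 = 59/68, C2 = 3/20.

y = -3*cos(5*t)/170 + 3*exp(-5*t)/20 + 6*sin(5*t)/85 + 59*exp(-3*t)/68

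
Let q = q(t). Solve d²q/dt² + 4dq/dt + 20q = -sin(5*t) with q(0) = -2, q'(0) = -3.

q = sin(5*t)/85 + 4*cos(5*t)/85 - 174*cos(4*t)*exp(-2*t)/85 - 152*exp(-2*t)*sin(4*t)/85

Characteristic equation r² + 4r + 20 = 0 has discriminant (4)² - 4·(20) = -64 < 0, so r = -2 ± 4i.
Hence q_h = C1*cos(4*t)*exp(-2*t) + C2*exp(-2*t)*sin(4*t).
Try q_p = A*cos(5*t) + B*sin(5*t). Substituting and equating the coefficients of cos(5t) and sin(5t) gives A = 4/85, B = 1/85, so q_p = sin(5*t)/85 + 4*cos(5*t)/85.
General solution: q = sin(5*t)/85 + 4*cos(5*t)/85 + C1*cos(4*t)*exp(-2*t) + C2*exp(-2*t)*sin(4*t).
Apply the initial conditions: q(0) = 4/85 + C1 = -2 and q'(0) = 1/17 - 2*C1 + 4*C2 = -3. Solving gives C1 = -174/85, C2 = -152/85.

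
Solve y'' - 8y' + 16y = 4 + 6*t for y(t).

y = 7/16 + 3*t/8 + C1*exp(4*t) + C2*t*exp(4*t)

Characteristic equation r² - 8r + 16 = 0 has discriminant (-8)² - 4·(16) = 0, so r = 4 is a repeated root.
Hence y_h = (C1 + C2*t)*exp(4*t).
For the particular solution try y_p = A0 + A1*t. Substituting and matching coefficients of each power of t gives A0 = 7/16, A1 = 3/8, so y_p = 7/16 + 3*t/8.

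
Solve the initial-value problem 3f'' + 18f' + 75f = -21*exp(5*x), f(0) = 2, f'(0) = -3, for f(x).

f = -7*exp(5*x)/80 + 37*exp(-3*x)*sin(4*x)/40 + 167*cos(4*x)*exp(-3*x)/80

Divide through by 3: f'' + 6f' + 25f = -7*exp(5*x).
Characteristic equation r² + 6r + 25 = 0 has discriminant (6)² - 4·(25) = -64 < 0, so r = -3 ± 4i.
Hence f_h = C1*cos(4*x)*exp(-3*x) + C2*exp(-3*x)*sin(4*x).
Try f_p = A*exp(5*x). Substituting into the equation and dividing by exp(5*x) gives A = -7/80, so f_p = -7*exp(5*x)/80.
General solution: f = -7*exp(5*x)/80 + C1*cos(4*x)*exp(-3*x) + C2*exp(-3*x)*sin(4*x).
Apply the initial conditions: f(0) = -7/80 + C1 = 2 and f'(0) = -7/16 - 3*C1 + 4*C2 = -3. Solving gives C1 = 167/80, C2 = 37/40.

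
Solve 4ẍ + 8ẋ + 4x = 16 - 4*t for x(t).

Divide through by 4: x'' + 2x' + x = 4 - t.
Characteristic equation r² + 2r + 1 = 0 has discriminant (2)² - 4·(1) = 0, so r = -1 is a repeated root.
Hence x_h = (C1 + C2*t)*exp(-t).
For the particular solution try x_p = A0 + A1*t. Substituting and matching coefficients of each power of t gives A0 = 6, A1 = -1, so x_p = 6 - t.

x = 6 - t + C1*exp(-t) + C2*t*exp(-t)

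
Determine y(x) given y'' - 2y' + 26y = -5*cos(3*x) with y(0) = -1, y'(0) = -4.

Characteristic equation r² - 2r + 26 = 0 has discriminant (-2)² - 4·(26) = -100 < 0, so r = 1 ± 5i.
Hence y_h = C1*cos(5*x)*exp(x) + C2*exp(x)*sin(5*x).
Try y_p = A*cos(3*x) + B*sin(3*x). Substituting and equating the coefficients of cos(3x) and sin(3x) gives A = -17/65, B = 6/65, so y_p = -17*cos(3*x)/65 + 6*sin(3*x)/65.
General solution: y = -17*cos(3*x)/65 + 6*sin(3*x)/65 + C1*cos(5*x)*exp(x) + C2*exp(x)*sin(5*x).
Apply the initial conditions: y(0) = -17/65 + C1 = -1 and y'(0) = 18/65 + C1 + 5*C2 = -4. Solving gives C1 = -48/65, C2 = -46/65.

y = -17*cos(3*x)/65 + 6*sin(3*x)/65 - 48*cos(5*x)*exp(x)/65 - 46*exp(x)*sin(5*x)/65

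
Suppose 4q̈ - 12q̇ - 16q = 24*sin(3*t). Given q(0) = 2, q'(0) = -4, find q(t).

q = -39*sin(3*t)/125 - 32*exp(4*t)/125 + 27*cos(3*t)/125 + 51*exp(-t)/25

Divide through by 4: q'' - 3q' - 4q = 6*sin(3*t).
Characteristic equation r² - 3r - 4 = 0 factors as (r + 1)(r - 4) = 0, so r = -1, 4.
Hence q_h = C1*exp(-t) + C2*exp(4*t).
Try q_p = A*cos(3*t) + B*sin(3*t). Substituting and equating the coefficients of cos(3t) and sin(3t) gives A = 27/125, B = -39/125, so q_p = -39*sin(3*t)/125 + 27*cos(3*t)/125.
General solution: q = -39*sin(3*t)/125 + 27*cos(3*t)/125 + C1*exp(-t) + C2*exp(4*t).
Apply the initial conditions: q(0) = 27/125 + C1 + C2 = 2 and q'(0) = -117/125 - C1 + 4*C2 = -4. Solving gives C1 = 51/25, C2 = -32/125.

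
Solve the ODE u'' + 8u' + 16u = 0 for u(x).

u = C1*exp(-4*x) + C2*x*exp(-4*x)

Characteristic equation r² + 8r + 16 = 0 has discriminant (8)² - 4·(16) = 0, so r = -4 is a repeated root.
Hence u_h = (C1 + C2*x)*exp(-4*x).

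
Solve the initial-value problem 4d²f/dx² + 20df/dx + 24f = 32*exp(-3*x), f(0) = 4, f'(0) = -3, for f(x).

Divide through by 4: f'' + 5f' + 6f = 8*exp(-3*x).
Characteristic equation r² + 5r + 6 = 0 factors as (r + 3)(r + 2) = 0, so r = -3, -2.
Hence f_h = C1*exp(-3*x) + C2*exp(-2*x).
Since exp(-3*x) solves the homogeneous equation (r = -3 is a root of multiplicity 1), multiply the trial by x. Try f_p = A*x*exp(-3*x). Substituting into the equation and dividing by exp(-3*x) gives A = -8, so f_p = -8*x*exp(-3*x).
General solution: f = C1*exp(-3*x) + C2*exp(-2*x) - 8*x*exp(-3*x).
Apply the initial conditions: f(0) = C1 + C2 = 4 and f'(0) = -8 - 3*C1 - 2*C2 = -3. Solving gives C1 = -13, C2 = 17.

f = -13*exp(-3*x) + 17*exp(-2*x) - 8*x*exp(-3*x)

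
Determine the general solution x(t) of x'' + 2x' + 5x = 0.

Characteristic equation r² + 2r + 5 = 0 has discriminant (2)² - 4·(5) = -16 < 0, so r = -1 ± 2i.
Hence x_h = C1*cos(2*t)*exp(-t) + C2*exp(-t)*sin(2*t).

x = C1*cos(2*t)*exp(-t) + C2*exp(-t)*sin(2*t)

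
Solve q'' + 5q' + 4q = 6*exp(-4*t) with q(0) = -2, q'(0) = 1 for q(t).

q = -5*exp(-t)/3 - exp(-4*t)/3 - 2*t*exp(-4*t)

Characteristic equation r² + 5r + 4 = 0 factors as (r + 1)(r + 4) = 0, so r = -1, -4.
Hence q_h = C1*exp(-t) + C2*exp(-4*t).
Since exp(-4*t) solves the homogeneous equation (r = -4 is a root of multiplicity 1), multiply the trial by t. Try q_p = A*t*exp(-4*t). Substituting into the equation and dividing by exp(-4*t) gives A = -2, so q_p = -2*t*exp(-4*t).
General solution: q = C1*exp(-t) + C2*exp(-4*t) - 2*t*exp(-4*t).
Apply the initial conditions: q(0) = C1 + C2 = -2 and q'(0) = -2 - C1 - 4*C2 = 1. Solving gives C1 = -5/3, C2 = -1/3.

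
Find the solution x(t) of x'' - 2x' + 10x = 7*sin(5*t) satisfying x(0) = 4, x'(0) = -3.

Characteristic equation r² - 2r + 10 = 0 has discriminant (-2)² - 4·(10) = -36 < 0, so r = 1 ± 3i.
Hence x_h = C1*cos(3*t)*exp(t) + C2*exp(t)*sin(3*t).
Try x_p = A*cos(5*t) + B*sin(5*t). Substituting and equating the coefficients of cos(5t) and sin(5t) gives A = 14/65, B = -21/65, so x_p = -21*sin(5*t)/65 + 14*cos(5*t)/65.
General solution: x = -21*sin(5*t)/65 + 14*cos(5*t)/65 + C1*cos(3*t)*exp(t) + C2*exp(t)*sin(3*t).
Apply the initial conditions: x(0) = 14/65 + C1 = 4 and x'(0) = -21/13 + C1 + 3*C2 = -3. Solving gives C1 = 246/65, C2 = -112/65.

x = -21*sin(5*t)/65 + 14*cos(5*t)/65 - 112*exp(t)*sin(3*t)/65 + 246*cos(3*t)*exp(t)/65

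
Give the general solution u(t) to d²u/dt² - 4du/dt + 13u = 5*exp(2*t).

Characteristic equation r² - 4r + 13 = 0 has discriminant (-4)² - 4·(13) = -36 < 0, so r = 2 ± 3i.
Hence u_h = C1*cos(3*t)*exp(2*t) + C2*exp(2*t)*sin(3*t).
Try u_p = A*exp(2*t). Substituting into the equation and dividing by exp(2*t) gives A = 5/9, so u_p = 5*exp(2*t)/9.

u = 5*exp(2*t)/9 + C1*cos(3*t)*exp(2*t) + C2*exp(2*t)*sin(3*t)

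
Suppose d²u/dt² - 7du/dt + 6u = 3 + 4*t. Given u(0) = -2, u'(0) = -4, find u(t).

u = 23/18 - 3*exp(t) - 5*exp(6*t)/18 + 2*t/3

Characteristic equation r² - 7r + 6 = 0 factors as (r - 6)(r - 1) = 0, so r = 6, 1.
Hence u_h = C1*exp(6*t) + C2*exp(t).
For the particular solution try u_p = A0 + A1*t. Substituting and matching coefficients of each power of t gives A0 = 23/18, A1 = 2/3, so u_p = 23/18 + 2*t/3.
General solution: u = 23/18 + 2*t/3 + C1*exp(6*t) + C2*exp(t).
Apply the initial conditions: u(0) = 23/18 + C1 + C2 = -2 and u'(0) = 2/3 + C2 + 6*C1 = -4. Solving gives C1 = -5/18, C2 = -3.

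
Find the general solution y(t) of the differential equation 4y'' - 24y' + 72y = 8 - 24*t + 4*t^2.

Divide through by 4: y'' - 6y' + 18y = 2 + t^2 - 6*t.
Characteristic equation r² - 6r + 18 = 0 has discriminant (-6)² - 4·(18) = -36 < 0, so r = 3 ± 3i.
Hence y_h = C1*cos(3*t)*exp(3*t) + C2*exp(3*t)*sin(3*t).
For the particular solution try y_p = A0 + A1*t + A2*t^2. Substituting and matching coefficients of each power of t gives A0 = 1/162, A1 = -8/27, A2 = 1/18, so y_p = 1/162 - 8*t/27 + t^2/18.

y = 1/162 - 8*t/27 + t**2/18 + C1*cos(3*t)*exp(3*t) + C2*exp(3*t)*sin(3*t)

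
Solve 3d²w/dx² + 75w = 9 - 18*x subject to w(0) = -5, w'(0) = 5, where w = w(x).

w = 3/25 - 128*cos(5*x)/25 - 6*x/25 + 131*sin(5*x)/125

Divide through by 3: w'' + 25w = 3 - 6*x.
Characteristic equation r² + 25 = 0 has discriminant (0)² - 4·(25) = -100 < 0, so r = ± 5i.
Hence w_h = C1*cos(5*x) + C2*sin(5*x).
For the particular solution try w_p = A0 + A1*x. Substituting and matching coefficients of each power of x gives A0 = 3/25, A1 = -6/25, so w_p = 3/25 - 6*x/25.
General solution: w = 3/25 - 6*x/25 + C1*cos(5*x) + C2*sin(5*x).
Apply the initial conditions: w(0) = 3/25 + C1 = -5 and w'(0) = -6/25 + 5*C2 = 5. Solving gives C1 = -128/25, C2 = 131/125.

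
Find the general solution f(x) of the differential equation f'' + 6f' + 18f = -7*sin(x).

f = -119*sin(x)/325 + 42*cos(x)/325 + C1*cos(3*x)*exp(-3*x) + C2*exp(-3*x)*sin(3*x)

Characteristic equation r² + 6r + 18 = 0 has discriminant (6)² - 4·(18) = -36 < 0, so r = -3 ± 3i.
Hence f_h = C1*cos(3*x)*exp(-3*x) + C2*exp(-3*x)*sin(3*x).
Try f_p = A*cos(x) + B*sin(x). Substituting and equating the coefficients of cos(x) and sin(x) gives A = 42/325, B = -119/325, so f_p = -119*sin(x)/325 + 42*cos(x)/325.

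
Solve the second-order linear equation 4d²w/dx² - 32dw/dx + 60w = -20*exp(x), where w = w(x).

Divide through by 4: w'' - 8w' + 15w = -5*exp(x).
Characteristic equation r² - 8r + 15 = 0 factors as (r - 5)(r - 3) = 0, so r = 5, 3.
Hence w_h = C1*exp(5*x) + C2*exp(3*x).
Try w_p = A*exp(x). Substituting into the equation and dividing by exp(x) gives A = -5/8, so w_p = -5*exp(x)/8.

w = -5*exp(x)/8 + C1*exp(5*x) + C2*exp(3*x)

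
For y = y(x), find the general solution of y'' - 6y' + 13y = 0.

Characteristic equation r² - 6r + 13 = 0 has discriminant (-6)² - 4·(13) = -16 < 0, so r = 3 ± 2i.
Hence y_h = C1*cos(2*x)*exp(3*x) + C2*exp(3*x)*sin(2*x).

y = C1*cos(2*x)*exp(3*x) + C2*exp(3*x)*sin(2*x)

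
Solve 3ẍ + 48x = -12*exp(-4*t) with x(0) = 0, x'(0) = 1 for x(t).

x = -exp(-4*t)/8 + cos(4*t)/8 + sin(4*t)/8

Divide through by 3: x'' + 16x = -4*exp(-4*t).
Characteristic equation r² + 16 = 0 has discriminant (0)² - 4·(16) = -64 < 0, so r = ± 4i.
Hence x_h = C1*cos(4*t) + C2*sin(4*t).
Try x_p = A*exp(-4*t). Substituting into the equation and dividing by exp(-4*t) gives A = -1/8, so x_p = -exp(-4*t)/8.
General solution: x = -exp(-4*t)/8 + C1*cos(4*t) + C2*sin(4*t).
Apply the initial conditions: x(0) = -1/8 + C1 = 0 and x'(0) = 1/2 + 4*C2 = 1. Solving gives C1 = 1/8, C2 = 1/8.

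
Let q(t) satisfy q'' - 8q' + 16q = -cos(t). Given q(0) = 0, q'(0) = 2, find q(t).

Characteristic equation r² - 8r + 16 = 0 has discriminant (-8)² - 4·(16) = 0, so r = 4 is a repeated root.
Hence q_h = (C1 + C2*t)*exp(4*t).
Try q_p = A*cos(t) + B*sin(t). Substituting and equating the coefficients of cos(t) and sin(t) gives A = -15/289, B = 8/289, so q_p = -15*cos(t)/289 + 8*sin(t)/289.
General solution: q = -15*cos(t)/289 + 8*sin(t)/289 + C1*exp(4*t) + C2*t*exp(4*t).
Apply the initial conditions: q(0) = -15/289 + C1 = 0 and q'(0) = 8/289 + C2 + 4*C1 = 2. Solving gives C1 = 15/289, C2 = 30/17.

q = -15*cos(t)/289 + 8*sin(t)/289 + 15*exp(4*t)/289 + 30*t*exp(4*t)/17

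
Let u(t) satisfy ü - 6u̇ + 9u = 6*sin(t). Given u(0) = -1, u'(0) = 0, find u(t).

u = -34*exp(3*t)/25 + 9*cos(t)/25 + 12*sin(t)/25 + 18*t*exp(3*t)/5

Characteristic equation r² - 6r + 9 = 0 has discriminant (-6)² - 4·(9) = 0, so r = 3 is a repeated root.
Hence u_h = (C1 + C2*t)*exp(3*t).
Try u_p = A*cos(t) + B*sin(t). Substituting and equating the coefficients of cos(t) and sin(t) gives A = 9/25, B = 12/25, so u_p = 9*cos(t)/25 + 12*sin(t)/25.
General solution: u = 9*cos(t)/25 + 12*sin(t)/25 + C1*exp(3*t) + C2*t*exp(3*t).
Apply the initial conditions: u(0) = 9/25 + C1 = -1 and u'(0) = 12/25 + C2 + 3*C1 = 0. Solving gives C1 = -34/25, C2 = 18/5.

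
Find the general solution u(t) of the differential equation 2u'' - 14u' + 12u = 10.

Divide through by 2: u'' - 7u' + 6u = 5.
Characteristic equation r² - 7r + 6 = 0 factors as (r - 6)(r - 1) = 0, so r = 6, 1.
Hence u_h = C1*exp(6*t) + C2*exp(t).
For the particular solution try u_p = A0. Substituting and matching coefficients of each power of t gives A0 = 5/6, so u_p = 5/6.

u = 5/6 + C1*exp(6*t) + C2*exp(t)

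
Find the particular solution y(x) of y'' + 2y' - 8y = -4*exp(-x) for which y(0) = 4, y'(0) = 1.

y = 4*exp(-x)/9 + 17*exp(-4*x)/18 + 47*exp(2*x)/18

Characteristic equation r² + 2r - 8 = 0 factors as (r + 4)(r - 2) = 0, so r = -4, 2.
Hence y_h = C1*exp(-4*x) + C2*exp(2*x).
Try y_p = A*exp(-x). Substituting into the equation and dividing by exp(-x) gives A = 4/9, so y_p = 4*exp(-x)/9.
General solution: y = 4*exp(-x)/9 + C1*exp(-4*x) + C2*exp(2*x).
Apply the initial conditions: y(0) = 4/9 + C1 + C2 = 4 and y'(0) = -4/9 - 4*C1 + 2*C2 = 1. Solving gives C1 = 17/18, C2 = 47/18.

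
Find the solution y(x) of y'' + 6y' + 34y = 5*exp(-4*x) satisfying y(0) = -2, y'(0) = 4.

y = 5*exp(-4*x)/26 - 57*cos(5*x)*exp(-3*x)/26 - 47*exp(-3*x)*sin(5*x)/130

Characteristic equation r² + 6r + 34 = 0 has discriminant (6)² - 4·(34) = -100 < 0, so r = -3 ± 5i.
Hence y_h = C1*cos(5*x)*exp(-3*x) + C2*exp(-3*x)*sin(5*x).
Try y_p = A*exp(-4*x). Substituting into the equation and dividing by exp(-4*x) gives A = 5/26, so y_p = 5*exp(-4*x)/26.
General solution: y = 5*exp(-4*x)/26 + C1*cos(5*x)*exp(-3*x) + C2*exp(-3*x)*sin(5*x).
Apply the initial conditions: y(0) = 5/26 + C1 = -2 and y'(0) = -10/13 - 3*C1 + 5*C2 = 4. Solving gives C1 = -57/26, C2 = -47/130.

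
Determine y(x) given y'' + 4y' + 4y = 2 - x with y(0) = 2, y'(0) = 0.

y = 3/4 - x/4 + 5*exp(-2*x)/4 + 11*x*exp(-2*x)/4

Characteristic equation r² + 4r + 4 = 0 has discriminant (4)² - 4·(4) = 0, so r = -2 is a repeated root.
Hence y_h = (C1 + C2*x)*exp(-2*x).
For the particular solution try y_p = A0 + A1*x. Substituting and matching coefficients of each power of x gives A0 = 3/4, A1 = -1/4, so y_p = 3/4 - x/4.
General solution: y = 3/4 - x/4 + C1*exp(-2*x) + C2*x*exp(-2*x).
Apply the initial conditions: y(0) = 3/4 + C1 = 2 and y'(0) = -1/4 + C2 - 2*C1 = 0. Solving gives C1 = 5/4, C2 = 11/4.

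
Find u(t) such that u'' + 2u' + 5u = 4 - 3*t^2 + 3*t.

Characteristic equation r² + 2r + 5 = 0 has discriminant (2)² - 4·(5) = -16 < 0, so r = -1 ± 2i.
Hence u_h = C1*cos(2*t)*exp(-t) + C2*exp(-t)*sin(2*t).
For the particular solution try u_p = A0 + A1*t + A2*t^2. Substituting and matching coefficients of each power of t gives A0 = 76/125, A1 = 27/25, A2 = -3/5, so u_p = 76/125 - 3*t^2/5 + 27*t/25.

u = 76/125 - 3*t**2/5 + 27*t/25 + C1*cos(2*t)*exp(-t) + C2*exp(-t)*sin(2*t)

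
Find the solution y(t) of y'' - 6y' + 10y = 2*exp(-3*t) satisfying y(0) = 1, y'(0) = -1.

Characteristic equation r² - 6r + 10 = 0 has discriminant (-6)² - 4·(10) = -4 < 0, so r = 3 ± i.
Hence y_h = C1*cos(t)*exp(3*t) + C2*exp(3*t)*sin(t).
Try y_p = A*exp(-3*t). Substituting into the equation and dividing by exp(-3*t) gives A = 2/37, so y_p = 2*exp(-3*t)/37.
General solution: y = 2*exp(-3*t)/37 + C1*cos(t)*exp(3*t) + C2*exp(3*t)*sin(t).
Apply the initial conditions: y(0) = 2/37 + C1 = 1 and y'(0) = -6/37 + C2 + 3*C1 = -1. Solving gives C1 = 35/37, C2 = -136/37.

y = 2*exp(-3*t)/37 - 136*exp(3*t)*sin(t)/37 + 35*cos(t)*exp(3*t)/37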